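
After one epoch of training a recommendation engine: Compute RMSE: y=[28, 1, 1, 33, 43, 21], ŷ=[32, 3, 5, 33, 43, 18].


MSE = 45/6 = 7.5
RMSE = √(45/6) = 2.7386

2.7386


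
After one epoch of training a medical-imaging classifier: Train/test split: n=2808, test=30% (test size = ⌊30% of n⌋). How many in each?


Test = ⌊2808·30/100⌋ = 842
Train = 2808 - 842 = 1966

Train: 1966, Test: 842


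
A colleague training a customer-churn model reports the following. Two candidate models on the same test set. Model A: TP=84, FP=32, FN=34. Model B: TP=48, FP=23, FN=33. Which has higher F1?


Model A: P=84/116=0.7241, R=84/118=0.7119, F1=2PR/(P+R)=2TP/(2TP+FP+FN)=168/234=0.7179
Model B: P=48/71=0.6761, R=48/81=0.5926, F1=2PR/(P+R)=2TP/(2TP+FP+FN)=96/152=0.6316
0.7179 > 0.6316 → Model A

Model A


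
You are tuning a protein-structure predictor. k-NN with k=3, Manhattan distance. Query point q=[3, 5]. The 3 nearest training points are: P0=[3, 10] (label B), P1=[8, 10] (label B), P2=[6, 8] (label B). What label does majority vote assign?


d(q,P0) = 5  (label B)
d(q,P1) = 10  (label B)
d(q,P2) = 6  (label B)
Votes: A=0, B=3
Majority → B

B


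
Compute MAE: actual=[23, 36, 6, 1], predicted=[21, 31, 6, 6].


Absolute errors: |23-21|=2, |36-31|=5, |6-6|=0, |1-6|=5
Sum = 12
MAE = 12/4 = 3

3


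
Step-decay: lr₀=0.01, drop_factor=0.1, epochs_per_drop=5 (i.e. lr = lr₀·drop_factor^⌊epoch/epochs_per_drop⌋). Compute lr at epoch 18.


n_drops = ⌊18/5⌋ = 3
lr = 0.01·0.1^3 = 0.01·0.001 = 0.00001

0.00001


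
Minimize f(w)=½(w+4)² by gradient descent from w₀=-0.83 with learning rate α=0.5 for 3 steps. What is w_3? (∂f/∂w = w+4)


step 1: grad = -0.83+4 = 3.17; w = -0.83 - 0.5·(3.17) = -2.415
step 2: grad = -2.415+4 = 1.585; w = -2.415 - 0.5·(1.585) = -3.2075
step 3: grad = -3.2075+4 = 0.7925; w = -3.2075 - 0.5·(0.7925) = -3.60375

-3.60375


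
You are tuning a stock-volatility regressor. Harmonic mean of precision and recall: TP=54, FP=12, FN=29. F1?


Precision = 54/66 = 0.8182
Recall = 54/83 = 0.6506
F1 = 2·P·R/(P+R) = 2·TP/(2·TP+FP+FN) = 108/(108+12+29) = 108/149 = 0.7248

0.7248


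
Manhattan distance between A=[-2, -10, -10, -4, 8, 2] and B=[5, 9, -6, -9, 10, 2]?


d = |-2-5| + |-10-9| + |-10+ 6| + |-4+ 9| + |8-10| + |2-2|
  = 7 + 19 + 4 + 5 + 2 + 0
  = 37

37


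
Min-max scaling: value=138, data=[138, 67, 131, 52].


min=52, max=138
(138-52)/(138-52) = 86/86 = 1.0

1.0


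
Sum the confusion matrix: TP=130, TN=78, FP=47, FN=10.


Total = TP + TN + FP + FN
= 130 + 78 + 47 + 10
= 265
(Predicted positive: 177, predicted negative: 88)

265


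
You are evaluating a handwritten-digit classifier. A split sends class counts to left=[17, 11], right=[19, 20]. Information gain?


Parent = [36, 31], H_parent = 0.996
H_left = 0.9666 (n=28), H_right = 0.9995 (n=39)
H_children = (28/67)·0.9666 + (39/67)·0.9995 = 0.9858
IG = 0.996 - 0.9858 = 0.0102

0.0102


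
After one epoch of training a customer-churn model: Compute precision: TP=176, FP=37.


Precision = TP/(TP+FP)
= 176/(176+37)
= 176/213 = 82.63%

82.63%


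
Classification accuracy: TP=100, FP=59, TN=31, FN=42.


Accuracy = (TP+TN)/(TP+TN+FP+FN)
= (100+31)/(232)
= 131/232 = 56.47%

56.47%


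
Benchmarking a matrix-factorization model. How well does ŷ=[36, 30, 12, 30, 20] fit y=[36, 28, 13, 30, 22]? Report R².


ȳ = 25.8
SS_res = Σ(y-ŷ)² = 9
SS_tot = Σ(y-ȳ)² = 304.8
R² = 1 - SS_res/SS_tot = 1 - 0.0295 = 0.9705

0.9705


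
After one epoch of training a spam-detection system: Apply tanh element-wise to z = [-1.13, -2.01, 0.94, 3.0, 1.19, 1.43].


tanh(-1.13) = -0.811
tanh(-2.01) = -0.9647
tanh(0.94) = 0.7352
tanh(3.0) = 0.9951
tanh(1.19) = 0.8306
tanh(1.43) = 0.8917
result = [-0.811, -0.9647, 0.7352, 0.9951, 0.8306, 0.8917]

[-0.811, -0.9647, 0.7352, 0.9951, 0.8306, 0.8917]


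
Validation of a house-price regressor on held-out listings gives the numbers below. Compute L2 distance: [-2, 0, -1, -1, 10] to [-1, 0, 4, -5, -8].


d = √((-2+ 1)² + (0-0)² + (-1-4)² + (-1+ 5)² + (10+ 8)²)
  = √(1 + 0 + 25 + 16 + 324)
  = √366 = 19.1311

19.1311


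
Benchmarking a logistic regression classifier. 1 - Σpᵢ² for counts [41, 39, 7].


Probabilities: [41/87, 39/87, 7/87] ≈ [0.4713, 0.4483, 0.0805]
Σpᵢ² = (1681 + 1521 + 49)/87² = 3251/7569
Gini = 1 - Σpᵢ² = 1 - 3251/7569 = 0.5705

0.5705


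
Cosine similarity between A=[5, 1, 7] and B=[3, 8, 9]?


A·B = 5·3 + 1·8 + 7·9 = 86
‖A‖ = √75 = 8.6603, ‖B‖ = √154 = 12.4097
cos = 86/(√75·√154) = 86/√11550 = 0.8002

0.8002


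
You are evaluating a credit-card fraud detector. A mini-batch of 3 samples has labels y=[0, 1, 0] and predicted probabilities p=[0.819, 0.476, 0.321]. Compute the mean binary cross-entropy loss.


L[0] = -ln(1-0.819) = -ln(0.181) = 1.7093
L[1] = -ln(0.476) = 0.7423
L[2] = -ln(1-0.321) = -ln(0.679) = 0.3871
mean = (1.7093 + 0.7423 + 0.3871)/3 = 0.9462

0.9462


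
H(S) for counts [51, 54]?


Probabilities: [51/105, 54/105] ≈ [0.4857, 0.5143]
H = -((51/105)·log₂(51/105) + (54/105)·log₂(54/105))
  = 0.9994 bits

0.9994 bits


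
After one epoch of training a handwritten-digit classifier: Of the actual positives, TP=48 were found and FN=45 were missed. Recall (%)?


Recall = TP/(TP+FN)
= 48/(48+45)
= 48/93 = 51.61%

51.61%


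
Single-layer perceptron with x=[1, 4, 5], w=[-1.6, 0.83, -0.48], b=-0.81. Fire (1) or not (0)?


z = (1)·(-1.6) + (4)·(0.83) + (5)·(-0.48) - 0.81
  = -1.49
step(z) = 0 (z<0)

0


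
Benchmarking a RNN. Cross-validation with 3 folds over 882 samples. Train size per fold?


Fold size = 882/3 = 294
Training per fold = 882 - 294 = 588

588


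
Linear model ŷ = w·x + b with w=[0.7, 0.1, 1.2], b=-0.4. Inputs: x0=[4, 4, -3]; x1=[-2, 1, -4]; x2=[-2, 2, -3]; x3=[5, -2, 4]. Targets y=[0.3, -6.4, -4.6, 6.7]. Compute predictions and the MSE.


ŷ0 = (0.7)·(4) + (0.1)·(4) + (1.2)·(-3) - 0.4 = -0.8
ŷ1 = (0.7)·(-2) + (0.1)·(1) + (1.2)·(-4) - 0.4 = -6.5
ŷ2 = (0.7)·(-2) + (0.1)·(2) + (1.2)·(-3) - 0.4 = -5.2
ŷ3 = (0.7)·(5) + (0.1)·(-2) + (1.2)·(4) - 0.4 = 7.7
errors² = [1.21, 0.01, 0.36, 1.0]
MSE = 2.5800/4 = 0.645

0.645


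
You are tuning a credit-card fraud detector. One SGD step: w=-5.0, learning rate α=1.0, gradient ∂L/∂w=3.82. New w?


w_new = w - α·∇
= -5.0 - 1.0·3.82
= -5.0 - 3.82
= -8.82

-8.82


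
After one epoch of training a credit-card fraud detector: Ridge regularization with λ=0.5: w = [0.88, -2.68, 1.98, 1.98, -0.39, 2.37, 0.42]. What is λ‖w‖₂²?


‖w‖₂² = (0.88)² + (-2.68)² + (1.98)² + (1.98)² + (-0.39)² + (2.37)² + (0.42)²
     = 0.7744 + 7.1824 + 3.9204 + 3.9204 + 0.1521 + 5.6169 + 0.1764
     = 21.743
λ·‖w‖₂² = 0.5·21.743 = 10.8715

10.8715


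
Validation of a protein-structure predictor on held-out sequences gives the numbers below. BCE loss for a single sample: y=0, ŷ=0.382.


BCE = -[y·ln(p) + (1-y)·ln(1-p)]
= -0 - 1·ln(1-0.382)
= -ln(0.618) = 0.4813

0.4813


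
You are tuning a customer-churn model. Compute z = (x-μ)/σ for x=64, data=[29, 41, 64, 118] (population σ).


μ = 63, σ = 34.1541
z = (64 - 63)/34.1541 = 0.0293

0.0293


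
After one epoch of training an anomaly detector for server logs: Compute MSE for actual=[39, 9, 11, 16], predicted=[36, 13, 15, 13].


Squared errors: (39-36)²=9, (9-13)²=16, (11-15)²=16, (16-13)²=9
Sum = 50
MSE = 50/4 = 25/2

25/2


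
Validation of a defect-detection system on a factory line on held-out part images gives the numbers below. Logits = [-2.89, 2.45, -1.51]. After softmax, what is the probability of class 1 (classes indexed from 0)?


Exponentials: e^-2.89=0.0556, e^2.45=11.5883, e^-1.51=0.2209
Sum = 11.8648
Softmax = [0.0047, 0.9767, 0.0186]
p[1] = 11.5883/11.8648 = 0.9767

0.9767


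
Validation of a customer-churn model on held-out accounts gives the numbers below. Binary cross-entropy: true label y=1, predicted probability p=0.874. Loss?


BCE = -[y·ln(p) + (1-y)·ln(1-p)]
= -1·ln(0.874) - 0
= -ln(0.874) = 0.1347

0.1347


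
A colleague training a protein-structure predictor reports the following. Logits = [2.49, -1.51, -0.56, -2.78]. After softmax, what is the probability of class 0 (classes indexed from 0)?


Exponentials: e^2.49=12.0613, e^-1.51=0.2209, e^-0.56=0.5712, e^-2.78=0.062
Sum = 12.9154
Softmax = [0.9339, 0.0171, 0.0442, 0.0048]
p[0] = 12.0613/12.9154 = 0.9339

0.9339


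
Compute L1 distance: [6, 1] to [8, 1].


d = |6-8| + |1-1|
  = 2 + 0
  = 2

2


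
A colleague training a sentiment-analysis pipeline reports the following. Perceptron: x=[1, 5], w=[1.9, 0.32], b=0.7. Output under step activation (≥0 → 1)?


z = (1)·(1.9) + (5)·(0.32) + 0.7
  = 4.2
step(z) = 1 (z≥0)

1


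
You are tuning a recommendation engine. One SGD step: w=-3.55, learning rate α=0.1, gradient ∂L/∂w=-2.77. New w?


w_new = w - α·∇
= -3.55 - 0.1·-2.77
= -3.55 + 0.277
= -3.273

-3.273


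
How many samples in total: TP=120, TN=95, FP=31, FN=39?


Total = TP + TN + FP + FN
= 120 + 95 + 31 + 39
= 285
(Predicted positive: 151, predicted negative: 134)

285


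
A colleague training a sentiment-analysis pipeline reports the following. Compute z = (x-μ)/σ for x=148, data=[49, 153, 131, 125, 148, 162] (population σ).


μ = 128, σ = 37.5056
z = (148 - 128)/37.5056 = 0.5333

0.5333


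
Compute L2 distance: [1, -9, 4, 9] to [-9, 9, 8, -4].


d = √((1+ 9)² + (-9-9)² + (4-8)² + (9+ 4)²)
  = √(100 + 324 + 16 + 169)
  = √609 = 24.6779

24.6779


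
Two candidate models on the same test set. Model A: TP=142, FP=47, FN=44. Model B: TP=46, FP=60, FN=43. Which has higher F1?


Model A: P=142/189=0.7513, R=142/186=0.7634, F1=2PR/(P+R)=2TP/(2TP+FP+FN)=284/375=0.7573
Model B: P=46/106=0.434, R=46/89=0.5169, F1=2PR/(P+R)=2TP/(2TP+FP+FN)=92/195=0.4718
0.7573 > 0.4718 → Model A

Model A


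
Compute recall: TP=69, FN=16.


Recall = TP/(TP+FN)
= 69/(69+16)
= 69/85 = 81.18%

81.18%


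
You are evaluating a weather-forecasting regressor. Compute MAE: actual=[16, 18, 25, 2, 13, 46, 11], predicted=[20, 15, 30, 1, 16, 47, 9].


Absolute errors: |16-20|=4, |18-15|=3, |25-30|=5, |2-1|=1, |13-16|=3, |46-47|=1, |11-9|=2
Sum = 19
MAE = 19/7 = 19/7

19/7


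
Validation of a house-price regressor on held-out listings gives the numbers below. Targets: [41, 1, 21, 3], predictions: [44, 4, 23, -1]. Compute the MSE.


Squared errors: (41-44)²=9, (1-4)²=9, (21-23)²=4, (3+ 1)²=16
Sum = 38
MSE = 38/4 = 19/2

19/2


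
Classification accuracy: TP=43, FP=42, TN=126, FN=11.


Accuracy = (TP+TN)/(TP+TN+FP+FN)
= (43+126)/(222)
= 169/222 = 76.13%

76.13%


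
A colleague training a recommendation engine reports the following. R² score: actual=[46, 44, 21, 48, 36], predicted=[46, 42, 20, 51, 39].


ȳ = 39
SS_res = Σ(y-ŷ)² = 23
SS_tot = Σ(y-ȳ)² = 488
R² = 1 - SS_res/SS_tot = 1 - 0.0471 = 0.9529

0.9529


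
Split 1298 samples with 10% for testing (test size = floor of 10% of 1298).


Test = ⌊1298·10/100⌋ = 129
Train = 1298 - 129 = 1169

Train: 1169, Test: 129


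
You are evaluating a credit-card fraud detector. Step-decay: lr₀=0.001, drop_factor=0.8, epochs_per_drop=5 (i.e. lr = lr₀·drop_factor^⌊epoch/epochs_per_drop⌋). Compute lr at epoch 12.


n_drops = ⌊12/5⌋ = 2
lr = 0.001·0.8^2 = 0.001·0.64 = 0.00064

0.00064


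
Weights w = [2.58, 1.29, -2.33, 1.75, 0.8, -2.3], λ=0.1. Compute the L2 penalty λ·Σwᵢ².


‖w‖₂² = (2.58)² + (1.29)² + (-2.33)² + (1.75)² + (0.8)² + (-2.3)²
     = 6.6564 + 1.6641 + 5.4289 + 3.0625 + 0.64 + 5.29
     = 22.7419
λ·‖w‖₂² = 0.1·22.7419 = 2.27419

2.27419


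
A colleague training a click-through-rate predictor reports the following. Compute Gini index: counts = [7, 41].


Probabilities: [7/48, 41/48] ≈ [0.1458, 0.8542]
Σpᵢ² = (49 + 1681)/48² = 1730/2304
Gini = 1 - Σpᵢ² = 1 - 1730/2304 = 0.2491

0.2491


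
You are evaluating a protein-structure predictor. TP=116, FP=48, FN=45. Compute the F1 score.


Precision = 116/164 = 0.7073
Recall = 116/161 = 0.7205
F1 = 2·P·R/(P+R) = 2·TP/(2·TP+FP+FN) = 232/(232+48+45) = 232/325 = 0.7138

0.7138


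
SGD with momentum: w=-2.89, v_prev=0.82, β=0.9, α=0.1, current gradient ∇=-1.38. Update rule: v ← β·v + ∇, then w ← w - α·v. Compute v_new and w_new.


v_new = 0.9·0.82 - 1.38 = 0.738 - 1.38 = -0.642
w_new = -2.89 - 0.1·-0.642 = -2.89 + 0.0642 = -2.8258

v_new=-0.642, w_new=-2.8258


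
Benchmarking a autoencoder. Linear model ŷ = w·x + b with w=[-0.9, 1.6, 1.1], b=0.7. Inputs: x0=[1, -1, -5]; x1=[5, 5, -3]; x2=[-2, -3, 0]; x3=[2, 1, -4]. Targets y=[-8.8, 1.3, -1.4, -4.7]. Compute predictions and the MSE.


ŷ0 = (-0.9)·(1) + (1.6)·(-1) + (1.1)·(-5) + 0.7 = -7.3
ŷ1 = (-0.9)·(5) + (1.6)·(5) + (1.1)·(-3) + 0.7 = 0.9
ŷ2 = (-0.9)·(-2) + (1.6)·(-3) + (1.1)·(0) + 0.7 = -2.3
ŷ3 = (-0.9)·(2) + (1.6)·(1) + (1.1)·(-4) + 0.7 = -3.9
errors² = [2.25, 0.16, 0.81, 0.64]
MSE = 3.8600/4 = 0.965

0.965


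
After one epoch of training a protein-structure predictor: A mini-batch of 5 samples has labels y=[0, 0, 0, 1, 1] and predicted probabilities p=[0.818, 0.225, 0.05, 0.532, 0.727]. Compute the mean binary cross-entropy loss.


L[0] = -ln(1-0.818) = -ln(0.182) = 1.7037
L[1] = -ln(1-0.225) = -ln(0.775) = 0.2549
L[2] = -ln(1-0.05) = -ln(0.95) = 0.0513
L[3] = -ln(0.532) = 0.6311
L[4] = -ln(0.727) = 0.3188
mean = (1.7037 + 0.2549 + 0.0513 + 0.6311 + 0.3188)/5 = 0.592

0.592


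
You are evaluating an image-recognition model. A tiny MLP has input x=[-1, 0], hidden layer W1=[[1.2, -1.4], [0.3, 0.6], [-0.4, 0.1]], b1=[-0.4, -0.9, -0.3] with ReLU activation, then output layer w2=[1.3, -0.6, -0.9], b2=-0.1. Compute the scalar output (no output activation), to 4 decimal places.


z1[0] = (1.2)·(-1) + (-1.4)·(0) - 0.4 = -1.6
z1[1] = (0.3)·(-1) + (0.6)·(0) - 0.9 = -1.2
z1[2] = (-0.4)·(-1) + (0.1)·(0) - 0.3 = 0.1
h = ReLU(z1) = [0.0, 0.0, 0.1]
output = (1.3)·(0.0) + (-0.6)·(0.0) + (-0.9)·(0.1) - 0.1 = -0.19

-0.19


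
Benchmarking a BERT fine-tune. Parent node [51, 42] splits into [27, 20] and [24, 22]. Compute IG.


Parent = [51, 42], H_parent = 0.9932
H_left = 0.9839 (n=47), H_right = 0.9986 (n=46)
H_children = (47/93)·0.9839 + (46/93)·0.9986 = 0.9912
IG = 0.9932 - 0.9912 = 0.002

0.002


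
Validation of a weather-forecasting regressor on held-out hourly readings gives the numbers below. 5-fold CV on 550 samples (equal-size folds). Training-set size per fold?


Fold size = 550/5 = 110
Training per fold = 550 - 110 = 440

440


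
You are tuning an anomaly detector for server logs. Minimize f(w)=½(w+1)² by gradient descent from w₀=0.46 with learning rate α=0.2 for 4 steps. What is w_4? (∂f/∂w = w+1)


step 1: grad = 0.46+1 = 1.46; w = 0.46 - 0.2·(1.46) = 0.168
step 2: grad = 0.168+1 = 1.168; w = 0.168 - 0.2·(1.168) = -0.0656
step 3: grad = -0.0656+1 = 0.9344; w = -0.0656 - 0.2·(0.9344) = -0.25248
step 4: grad = -0.25248+1 = 0.74752; w = -0.25248 - 0.2·(0.74752) = -0.401984

-0.401984


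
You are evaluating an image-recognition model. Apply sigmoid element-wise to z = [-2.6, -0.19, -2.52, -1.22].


σ(-2.6) = 1/(1+e^2.6) = 0.0691
σ(-0.19) = 1/(1+e^0.19) = 0.4526
σ(-2.52) = 1/(1+e^2.52) = 0.0745
σ(-1.22) = 1/(1+e^1.22) = 0.2279
result = [0.0691, 0.4526, 0.0745, 0.2279]

[0.0691, 0.4526, 0.0745, 0.2279]


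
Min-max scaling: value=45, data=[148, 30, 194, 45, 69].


min=30, max=194
(45-30)/(194-30) = 15/164 = 0.0915

0.0915


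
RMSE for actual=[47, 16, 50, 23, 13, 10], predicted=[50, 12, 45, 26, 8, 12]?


MSE = 88/6 = 14.6667
RMSE = √(88/6) = 3.8297

3.8297


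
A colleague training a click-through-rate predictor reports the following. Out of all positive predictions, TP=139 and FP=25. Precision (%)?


Precision = TP/(TP+FP)
= 139/(139+25)
= 139/164 = 84.76%

84.76%


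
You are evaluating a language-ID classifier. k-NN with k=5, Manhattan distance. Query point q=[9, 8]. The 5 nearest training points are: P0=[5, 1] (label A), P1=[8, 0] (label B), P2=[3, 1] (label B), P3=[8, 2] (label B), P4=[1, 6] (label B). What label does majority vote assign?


d(q,P0) = 11  (label A)
d(q,P1) = 9  (label B)
d(q,P2) = 13  (label B)
d(q,P3) = 7  (label B)
d(q,P4) = 10  (label B)
Votes: A=1, B=4
Majority → B

B


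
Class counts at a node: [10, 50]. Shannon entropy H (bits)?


Probabilities: [10/60, 50/60] ≈ [0.1667, 0.8333]
H = -((10/60)·log₂(10/60) + (50/60)·log₂(50/60))
  = 0.65 bits

0.65 bits


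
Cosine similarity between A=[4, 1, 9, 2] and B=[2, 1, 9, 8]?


A·B = 4·2 + 1·1 + 9·9 + 2·8 = 106
‖A‖ = √102 = 10.0995, ‖B‖ = √150 = 12.2474
cos = 106/(√102·√150) = 106/√15300 = 0.857

0.857


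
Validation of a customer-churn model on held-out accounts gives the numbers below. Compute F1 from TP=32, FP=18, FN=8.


Precision = 32/50 = 0.64
Recall = 32/40 = 0.8
F1 = 2·P·R/(P+R) = 2·TP/(2·TP+FP+FN) = 64/(64+18+8) = 64/90 = 0.7111

0.7111


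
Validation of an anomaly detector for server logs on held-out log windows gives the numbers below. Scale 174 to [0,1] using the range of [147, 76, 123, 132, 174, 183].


min=76, max=183
(174-76)/(183-76) = 98/107 = 0.9159

0.9159


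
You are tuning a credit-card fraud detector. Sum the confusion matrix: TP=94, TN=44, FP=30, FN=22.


Total = TP + TN + FP + FN
= 94 + 44 + 30 + 22
= 190
(Predicted positive: 124, predicted negative: 66)

190


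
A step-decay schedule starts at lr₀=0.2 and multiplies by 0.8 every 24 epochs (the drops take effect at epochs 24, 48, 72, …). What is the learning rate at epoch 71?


n_drops = ⌊71/24⌋ = 2
lr = 0.2·0.8^2 = 0.2·0.64 = 0.128

0.128


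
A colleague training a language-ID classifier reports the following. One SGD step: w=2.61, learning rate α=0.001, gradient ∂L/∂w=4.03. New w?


w_new = w - α·∇
= 2.61 - 0.001·4.03
= 2.61 - 0.00403
= 2.60597

2.60597


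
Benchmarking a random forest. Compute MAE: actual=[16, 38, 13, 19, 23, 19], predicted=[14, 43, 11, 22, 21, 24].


Absolute errors: |16-14|=2, |38-43|=5, |13-11|=2, |19-22|=3, |23-21|=2, |19-24|=5
Sum = 19
MAE = 19/6 = 19/6

19/6


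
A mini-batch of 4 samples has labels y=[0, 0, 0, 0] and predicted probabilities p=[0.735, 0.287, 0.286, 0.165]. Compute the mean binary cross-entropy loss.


L[0] = -ln(1-0.735) = -ln(0.265) = 1.328
L[1] = -ln(1-0.287) = -ln(0.713) = 0.3383
L[2] = -ln(1-0.286) = -ln(0.714) = 0.3369
L[3] = -ln(1-0.165) = -ln(0.835) = 0.1803
mean = (1.328 + 0.3383 + 0.3369 + 0.1803)/4 = 0.5459

0.5459


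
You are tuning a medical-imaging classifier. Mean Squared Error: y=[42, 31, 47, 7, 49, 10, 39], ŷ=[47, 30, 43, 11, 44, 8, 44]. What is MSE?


Squared errors: (42-47)²=25, (31-30)²=1, (47-43)²=16, (7-11)²=16, (49-44)²=25, (10-8)²=4, (39-44)²=25
Sum = 112
MSE = 112/7 = 16

16


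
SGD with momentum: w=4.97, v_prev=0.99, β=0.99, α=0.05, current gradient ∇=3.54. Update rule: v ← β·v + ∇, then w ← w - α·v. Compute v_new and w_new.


v_new = 0.99·0.99 + 3.54 = 0.9801 + 3.54 = 4.5201
w_new = 4.97 - 0.05·4.5201 = 4.97 - 0.226005 = 4.743995

v_new=4.5201, w_new=4.743995


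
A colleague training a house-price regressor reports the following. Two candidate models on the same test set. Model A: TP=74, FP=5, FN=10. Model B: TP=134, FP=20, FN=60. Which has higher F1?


Model A: P=74/79=0.9367, R=74/84=0.881, F1=2PR/(P+R)=2TP/(2TP+FP+FN)=148/163=0.908
Model B: P=134/154=0.8701, R=134/194=0.6907, F1=2PR/(P+R)=2TP/(2TP+FP+FN)=268/348=0.7701
0.908 > 0.7701 → Model A

Model A


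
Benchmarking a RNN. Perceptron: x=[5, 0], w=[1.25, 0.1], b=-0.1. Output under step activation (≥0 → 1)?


z = (5)·(1.25) + (0)·(0.1) - 0.1
  = 6.15
step(z) = 1 (z≥0)

1


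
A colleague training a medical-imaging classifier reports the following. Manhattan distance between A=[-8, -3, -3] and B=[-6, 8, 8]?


d = |-8+ 6| + |-3-8| + |-3-8|
  = 2 + 11 + 11
  = 24

24


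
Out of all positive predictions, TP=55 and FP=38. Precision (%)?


Precision = TP/(TP+FP)
= 55/(55+38)
= 55/93 = 59.14%

59.14%


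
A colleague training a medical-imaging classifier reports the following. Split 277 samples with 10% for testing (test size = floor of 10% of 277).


Test = ⌊277·10/100⌋ = 27
Train = 277 - 27 = 250

Train: 250, Test: 27


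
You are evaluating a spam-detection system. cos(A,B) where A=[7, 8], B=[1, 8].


A·B = 7·1 + 8·8 = 71
‖A‖ = √113 = 10.6301, ‖B‖ = √65 = 8.0623
cos = 71/(√113·√65) = 71/√7345 = 0.8284

0.8284


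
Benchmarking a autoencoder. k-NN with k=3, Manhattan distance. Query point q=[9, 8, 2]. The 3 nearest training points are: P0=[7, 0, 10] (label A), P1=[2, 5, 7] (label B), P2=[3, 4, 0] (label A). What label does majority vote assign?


d(q,P0) = 18  (label A)
d(q,P1) = 15  (label B)
d(q,P2) = 12  (label A)
Votes: A=2, B=1
Majority → A

A


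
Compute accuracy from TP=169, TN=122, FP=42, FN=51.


Accuracy = (TP+TN)/(TP+TN+FP+FN)
= (169+122)/(384)
= 291/384 = 75.78%

75.78%


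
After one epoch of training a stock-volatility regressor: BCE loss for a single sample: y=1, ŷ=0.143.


BCE = -[y·ln(p) + (1-y)·ln(1-p)]
= -1·ln(0.143) - 0
= -ln(0.143) = 1.9449

1.9449


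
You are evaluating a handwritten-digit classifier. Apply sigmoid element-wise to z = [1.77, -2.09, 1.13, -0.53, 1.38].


σ(1.77) = 1/(1+e^-1.77) = 0.8545
σ(-2.09) = 1/(1+e^2.09) = 0.1101
σ(1.13) = 1/(1+e^-1.13) = 0.7558
σ(-0.53) = 1/(1+e^0.53) = 0.3705
σ(1.38) = 1/(1+e^-1.38) = 0.799
result = [0.8545, 0.1101, 0.7558, 0.3705, 0.799]

[0.8545, 0.1101, 0.7558, 0.3705, 0.799]


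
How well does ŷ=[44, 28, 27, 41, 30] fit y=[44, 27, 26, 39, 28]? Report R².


ȳ = 32.8
SS_res = Σ(y-ŷ)² = 10
SS_tot = Σ(y-ȳ)² = 266.8
R² = 1 - SS_res/SS_tot = 1 - 0.0375 = 0.9625

0.9625


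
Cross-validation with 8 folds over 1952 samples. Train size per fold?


Fold size = 1952/8 = 244
Training per fold = 1952 - 244 = 1708

1708


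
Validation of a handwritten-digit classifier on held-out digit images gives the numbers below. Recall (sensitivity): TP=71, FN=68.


Recall = TP/(TP+FN)
= 71/(71+68)
= 71/139 = 51.08%

51.08%


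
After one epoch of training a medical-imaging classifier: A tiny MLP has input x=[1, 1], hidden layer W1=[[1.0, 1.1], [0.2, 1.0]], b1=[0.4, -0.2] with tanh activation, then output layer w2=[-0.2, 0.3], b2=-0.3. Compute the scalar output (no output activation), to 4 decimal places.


z1[0] = (1.0)·(1) + (1.1)·(1) + 0.4 = 2.5
z1[1] = (0.2)·(1) + (1.0)·(1) - 0.2 = 1.0
h = tanh(z1) = [0.9866, 0.7616]
output = (-0.2)·(0.9866) + (0.3)·(0.7616) - 0.3 = -0.2688

-0.2688


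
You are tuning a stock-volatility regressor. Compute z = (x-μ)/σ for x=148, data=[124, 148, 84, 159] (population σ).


μ = 128.75, σ = 28.7696
z = (148 - 128.75)/28.7696 = 0.6691

0.6691


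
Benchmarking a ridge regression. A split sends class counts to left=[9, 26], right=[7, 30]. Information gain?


Parent = [16, 56], H_parent = 0.7642
H_left = 0.8224 (n=35), H_right = 0.6998 (n=37)
H_children = (35/72)·0.8224 + (37/72)·0.6998 = 0.7594
IG = 0.7642 - 0.7594 = 0.0048

0.0048


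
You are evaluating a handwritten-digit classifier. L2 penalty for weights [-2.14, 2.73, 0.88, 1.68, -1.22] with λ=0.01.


‖w‖₂² = (-2.14)² + (2.73)² + (0.88)² + (1.68)² + (-1.22)²
     = 4.5796 + 7.4529 + 0.7744 + 2.8224 + 1.4884
     = 17.1177
λ·‖w‖₂² = 0.01·17.1177 = 0.171177

0.171177


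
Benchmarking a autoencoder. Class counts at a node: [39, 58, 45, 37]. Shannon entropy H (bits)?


Probabilities: [39/179, 58/179, 45/179, 37/179] ≈ [0.2179, 0.324, 0.2514, 0.2067]
H = -((39/179)·log₂(39/179) + (58/179)·log₂(58/179) + (45/179)·log₂(45/179) + (37/179)·log₂(37/179))
  = 1.9767 bits

1.9767 bits


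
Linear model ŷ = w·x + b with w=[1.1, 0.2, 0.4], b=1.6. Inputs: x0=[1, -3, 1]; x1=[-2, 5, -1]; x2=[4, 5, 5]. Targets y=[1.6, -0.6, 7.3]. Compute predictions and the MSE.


ŷ0 = (1.1)·(1) + (0.2)·(-3) + (0.4)·(1) + 1.6 = 2.5
ŷ1 = (1.1)·(-2) + (0.2)·(5) + (0.4)·(-1) + 1.6 = 0.0
ŷ2 = (1.1)·(4) + (0.2)·(5) + (0.4)·(5) + 1.6 = 9.0
errors² = [0.81, 0.36, 2.89]
MSE = 4.0600/3 = 1.3533

1.3533


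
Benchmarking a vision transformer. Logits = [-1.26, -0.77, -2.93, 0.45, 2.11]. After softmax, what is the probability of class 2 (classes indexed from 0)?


Exponentials: e^-1.26=0.2837, e^-0.77=0.463, e^-2.93=0.0534, e^0.45=1.5683, e^2.11=8.2482
Sum = 10.6166
Softmax = [0.0267, 0.0436, 0.005, 0.1477, 0.7769]
p[2] = 0.0534/10.6166 = 0.005

0.005


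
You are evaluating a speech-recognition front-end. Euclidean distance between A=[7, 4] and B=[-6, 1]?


d = √((7+ 6)² + (4-1)²)
  = √(169 + 9)
  = √178 = 13.3417

13.3417


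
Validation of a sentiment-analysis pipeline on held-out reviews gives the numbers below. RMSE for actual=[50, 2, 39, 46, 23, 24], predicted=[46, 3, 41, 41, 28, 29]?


MSE = 96/6 = 16
RMSE = √(96/6) = 4.0

4.0


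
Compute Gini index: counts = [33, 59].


Probabilities: [33/92, 59/92] ≈ [0.3587, 0.6413]
Σpᵢ² = (1089 + 3481)/92² = 4570/8464
Gini = 1 - Σpᵢ² = 1 - 4570/8464 = 0.4601

0.4601


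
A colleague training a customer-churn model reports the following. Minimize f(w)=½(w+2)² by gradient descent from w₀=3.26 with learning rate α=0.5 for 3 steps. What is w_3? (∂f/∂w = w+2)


step 1: grad = 3.26+2 = 5.26; w = 3.26 - 0.5·(5.26) = 0.63
step 2: grad = 0.63+2 = 2.63; w = 0.63 - 0.5·(2.63) = -0.685
step 3: grad = -0.685+2 = 1.315; w = -0.685 - 0.5·(1.315) = -1.3425

-1.3425


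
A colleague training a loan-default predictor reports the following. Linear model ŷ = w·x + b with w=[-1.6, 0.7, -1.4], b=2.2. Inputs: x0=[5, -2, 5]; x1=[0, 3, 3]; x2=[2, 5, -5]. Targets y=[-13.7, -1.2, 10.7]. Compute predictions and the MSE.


ŷ0 = (-1.6)·(5) + (0.7)·(-2) + (-1.4)·(5) + 2.2 = -14.2
ŷ1 = (-1.6)·(0) + (0.7)·(3) + (-1.4)·(3) + 2.2 = 0.1
ŷ2 = (-1.6)·(2) + (0.7)·(5) + (-1.4)·(-5) + 2.2 = 9.5
errors² = [0.25, 1.69, 1.44]
MSE = 3.3800/3 = 1.1267

1.1267


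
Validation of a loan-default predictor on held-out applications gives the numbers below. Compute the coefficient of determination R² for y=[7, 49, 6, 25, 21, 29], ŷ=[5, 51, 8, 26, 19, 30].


ȳ = 22.8333
SS_res = Σ(y-ŷ)² = 18
SS_tot = Σ(y-ȳ)² = 1264.83
R² = 1 - SS_res/SS_tot = 1 - 0.0142 = 0.9858

0.9858


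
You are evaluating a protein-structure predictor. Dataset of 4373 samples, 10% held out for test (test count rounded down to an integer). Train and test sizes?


Test = ⌊4373·10/100⌋ = 437
Train = 4373 - 437 = 3936

Train: 3936, Test: 437


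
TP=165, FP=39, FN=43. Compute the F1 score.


Precision = 165/204 = 0.8088
Recall = 165/208 = 0.7933
F1 = 2·P·R/(P+R) = 2·TP/(2·TP+FP+FN) = 330/(330+39+43) = 330/412 = 0.801

0.801


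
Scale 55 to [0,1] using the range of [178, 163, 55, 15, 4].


min=4, max=178
(55-4)/(178-4) = 51/174 = 0.2931

0.2931


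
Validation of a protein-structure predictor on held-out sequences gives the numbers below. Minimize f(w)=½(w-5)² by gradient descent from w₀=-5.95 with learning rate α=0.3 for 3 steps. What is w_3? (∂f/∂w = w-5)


step 1: grad = -5.95-5 = -10.95; w = -5.95 - 0.3·(-10.95) = -2.665
step 2: grad = -2.665-5 = -7.665; w = -2.665 - 0.3·(-7.665) = -0.3655
step 3: grad = -0.3655-5 = -5.3655; w = -0.3655 - 0.3·(-5.3655) = 1.24415

1.24415


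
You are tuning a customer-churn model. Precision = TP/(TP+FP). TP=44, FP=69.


Precision = TP/(TP+FP)
= 44/(44+69)
= 44/113 = 38.94%

38.94%


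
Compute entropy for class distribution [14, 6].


Probabilities: [14/20, 6/20] ≈ [0.7, 0.3]
H = -((14/20)·log₂(14/20) + (6/20)·log₂(6/20))
  = 0.8813 bits

0.8813 bits


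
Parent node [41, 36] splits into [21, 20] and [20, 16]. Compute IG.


Parent = [41, 36], H_parent = 0.997
H_left = 0.9996 (n=41), H_right = 0.9911 (n=36)
H_children = (41/77)·0.9996 + (36/77)·0.9911 = 0.9956
IG = 0.997 - 0.9956 = 0.0014

0.0014


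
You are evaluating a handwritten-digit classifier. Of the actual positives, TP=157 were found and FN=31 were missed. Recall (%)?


Recall = TP/(TP+FN)
= 157/(157+31)
= 157/188 = 83.51%

83.51%


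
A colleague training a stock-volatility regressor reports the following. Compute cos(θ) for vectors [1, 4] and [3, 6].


A·B = 1·3 + 4·6 = 27
‖A‖ = √17 = 4.1231, ‖B‖ = √45 = 6.7082
cos = 27/(√17·√45) = 27/√765 = 0.9762

0.9762


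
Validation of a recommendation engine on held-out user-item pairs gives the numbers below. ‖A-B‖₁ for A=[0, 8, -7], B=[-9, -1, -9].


d = |0+ 9| + |8+ 1| + |-7+ 9|
  = 9 + 9 + 2
  = 20

20


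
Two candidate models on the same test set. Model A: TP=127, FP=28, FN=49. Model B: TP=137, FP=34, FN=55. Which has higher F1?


Model A: P=127/155=0.8194, R=127/176=0.7216, F1=2PR/(P+R)=2TP/(2TP+FP+FN)=254/331=0.7674
Model B: P=137/171=0.8012, R=137/192=0.7135, F1=2PR/(P+R)=2TP/(2TP+FP+FN)=274/363=0.7548
0.7674 > 0.7548 → Model A

Model A


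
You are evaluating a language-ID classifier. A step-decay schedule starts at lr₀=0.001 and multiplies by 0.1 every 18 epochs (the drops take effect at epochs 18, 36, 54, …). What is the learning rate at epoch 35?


n_drops = ⌊35/18⌋ = 1
lr = 0.001·0.1^1 = 0.001·0.1 = 0.0001

0.0001


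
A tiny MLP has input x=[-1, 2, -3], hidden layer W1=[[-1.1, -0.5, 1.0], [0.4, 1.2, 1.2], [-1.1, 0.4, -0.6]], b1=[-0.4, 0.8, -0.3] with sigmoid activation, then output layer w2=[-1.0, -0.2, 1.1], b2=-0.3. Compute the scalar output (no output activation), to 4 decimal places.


z1[0] = (-1.1)·(-1) + (-0.5)·(2) + (1.0)·(-3) - 0.4 = -3.3
z1[1] = (0.4)·(-1) + (1.2)·(2) + (1.2)·(-3) + 0.8 = -0.8
z1[2] = (-1.1)·(-1) + (0.4)·(2) + (-0.6)·(-3) - 0.3 = 3.4
h = sigmoid(z1) = [0.0356, 0.31, 0.9677]
output = (-1.0)·(0.0356) + (-0.2)·(0.31) + (1.1)·(0.9677) - 0.3 = 0.6669

0.6669


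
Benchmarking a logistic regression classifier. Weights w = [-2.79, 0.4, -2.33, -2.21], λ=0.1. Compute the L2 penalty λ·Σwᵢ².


‖w‖₂² = (-2.79)² + (0.4)² + (-2.33)² + (-2.21)²
     = 7.7841 + 0.16 + 5.4289 + 4.8841
     = 18.2571
λ·‖w‖₂² = 0.1·18.2571 = 1.82571

1.82571


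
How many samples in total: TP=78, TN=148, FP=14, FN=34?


Total = TP + TN + FP + FN
= 78 + 148 + 14 + 34
= 274
(Predicted positive: 92, predicted negative: 182)

274


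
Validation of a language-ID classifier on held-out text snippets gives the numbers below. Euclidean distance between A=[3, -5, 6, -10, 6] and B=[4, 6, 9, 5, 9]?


d = √((3-4)² + (-5-6)² + (6-9)² + (-10-5)² + (6-9)²)
  = √(1 + 121 + 9 + 225 + 9)
  = √365 = 19.105

19.105


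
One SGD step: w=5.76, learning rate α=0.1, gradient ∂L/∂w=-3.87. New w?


w_new = w - α·∇
= 5.76 - 0.1·-3.87
= 5.76 + 0.387
= 6.147

6.147


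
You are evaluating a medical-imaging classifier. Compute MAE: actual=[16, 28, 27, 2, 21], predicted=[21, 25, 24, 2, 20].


Absolute errors: |16-21|=5, |28-25|=3, |27-24|=3, |2-2|=0, |21-20|=1
Sum = 12
MAE = 12/5 = 12/5

12/5


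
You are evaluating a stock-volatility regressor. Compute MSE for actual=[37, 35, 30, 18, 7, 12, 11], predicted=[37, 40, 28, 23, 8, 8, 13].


Squared errors: (37-37)²=0, (35-40)²=25, (30-28)²=4, (18-23)²=25, (7-8)²=1, (12-8)²=16, (11-13)²=4
Sum = 75
MSE = 75/7 = 75/7

75/7


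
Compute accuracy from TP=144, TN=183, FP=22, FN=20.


Accuracy = (TP+TN)/(TP+TN+FP+FN)
= (144+183)/(369)
= 327/369 = 88.62%

88.62%


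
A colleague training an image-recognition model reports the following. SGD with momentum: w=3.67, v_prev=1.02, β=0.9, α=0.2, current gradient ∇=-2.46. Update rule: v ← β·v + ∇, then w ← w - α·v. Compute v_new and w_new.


v_new = 0.9·1.02 - 2.46 = 0.918 - 2.46 = -1.542
w_new = 3.67 - 0.2·-1.542 = 3.67 + 0.3084 = 3.9784

v_new=-1.542, w_new=3.9784


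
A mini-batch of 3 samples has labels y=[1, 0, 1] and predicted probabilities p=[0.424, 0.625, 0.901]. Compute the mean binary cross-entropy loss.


L[0] = -ln(0.424) = 0.858
L[1] = -ln(1-0.625) = -ln(0.375) = 0.9808
L[2] = -ln(0.901) = 0.1043
mean = (0.858 + 0.9808 + 0.1043)/3 = 0.6477

0.6477


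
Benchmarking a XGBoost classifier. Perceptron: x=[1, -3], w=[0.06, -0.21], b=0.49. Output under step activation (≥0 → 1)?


z = (1)·(0.06) + (-3)·(-0.21) + 0.49
  = 1.18
step(z) = 1 (z≥0)

1


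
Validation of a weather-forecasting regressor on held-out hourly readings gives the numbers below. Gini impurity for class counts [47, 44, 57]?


Probabilities: [47/148, 44/148, 57/148] ≈ [0.3176, 0.2973, 0.3851]
Σpᵢ² = (2209 + 1936 + 3249)/148² = 7394/21904
Gini = 1 - Σpᵢ² = 1 - 7394/21904 = 0.6624

0.6624


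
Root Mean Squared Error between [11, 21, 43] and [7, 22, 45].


MSE = 21/3 = 7
RMSE = √(21/3) = 2.6458

2.6458


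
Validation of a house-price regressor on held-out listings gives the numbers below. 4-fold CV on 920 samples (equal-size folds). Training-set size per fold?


Fold size = 920/4 = 230
Training per fold = 920 - 230 = 690

690


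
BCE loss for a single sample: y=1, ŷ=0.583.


BCE = -[y·ln(p) + (1-y)·ln(1-p)]
= -1·ln(0.583) - 0
= -ln(0.583) = 0.5396

0.5396


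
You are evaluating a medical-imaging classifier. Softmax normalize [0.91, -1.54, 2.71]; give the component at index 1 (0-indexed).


Exponentials: e^0.91=2.4843, e^-1.54=0.2144, e^2.71=15.0293
Sum = 17.728
Softmax = [0.1401, 0.0121, 0.8478]
p[1] = 0.2144/17.728 = 0.0121

0.0121


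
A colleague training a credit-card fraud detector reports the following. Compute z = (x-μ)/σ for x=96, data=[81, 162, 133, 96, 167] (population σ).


μ = 127.8, σ = 34.4523
z = (96 - 127.8)/34.4523 = -0.923

-0.923


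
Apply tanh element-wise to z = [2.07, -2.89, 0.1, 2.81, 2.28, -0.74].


tanh(2.07) = 0.9687
tanh(-2.89) = -0.9938
tanh(0.1) = 0.0997
tanh(2.81) = 0.9928
tanh(2.28) = 0.9793
tanh(-0.74) = -0.6291
result = [0.9687, -0.9938, 0.0997, 0.9928, 0.9793, -0.6291]

[0.9687, -0.9938, 0.0997, 0.9928, 0.9793, -0.6291]


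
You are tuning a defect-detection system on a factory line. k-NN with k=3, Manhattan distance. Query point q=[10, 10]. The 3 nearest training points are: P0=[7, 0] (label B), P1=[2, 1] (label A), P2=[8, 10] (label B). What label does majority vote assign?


d(q,P0) = 13  (label B)
d(q,P1) = 17  (label A)
d(q,P2) = 2  (label B)
Votes: A=1, B=2
Majority → B

B


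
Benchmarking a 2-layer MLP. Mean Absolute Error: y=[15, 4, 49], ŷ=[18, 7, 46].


Absolute errors: |15-18|=3, |4-7|=3, |49-46|=3
Sum = 9
MAE = 9/3 = 3

3


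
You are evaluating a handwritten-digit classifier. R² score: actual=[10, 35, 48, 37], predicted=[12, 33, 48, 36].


ȳ = 32.5
SS_res = Σ(y-ŷ)² = 9
SS_tot = Σ(y-ȳ)² = 773
R² = 1 - SS_res/SS_tot = 1 - 0.0116 = 0.9884

0.9884


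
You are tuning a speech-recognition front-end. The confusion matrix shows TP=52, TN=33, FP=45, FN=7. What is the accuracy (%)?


Accuracy = (TP+TN)/(TP+TN+FP+FN)
= (52+33)/(137)
= 85/137 = 62.04%

62.04%


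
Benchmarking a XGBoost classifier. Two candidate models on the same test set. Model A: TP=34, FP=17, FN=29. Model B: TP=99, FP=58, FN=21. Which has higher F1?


Model A: P=34/51=0.6667, R=34/63=0.5397, F1=2PR/(P+R)=2TP/(2TP+FP+FN)=68/114=0.5965
Model B: P=99/157=0.6306, R=99/120=0.825, F1=2PR/(P+R)=2TP/(2TP+FP+FN)=198/277=0.7148
0.5965 < 0.7148 → Model B

Model B


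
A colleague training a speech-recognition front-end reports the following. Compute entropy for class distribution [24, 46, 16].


Probabilities: [24/86, 46/86, 16/86] ≈ [0.2791, 0.5349, 0.186]
H = -((24/86)·log₂(24/86) + (46/86)·log₂(46/86) + (16/86)·log₂(16/86))
  = 1.4481 bits

1.4481 bits


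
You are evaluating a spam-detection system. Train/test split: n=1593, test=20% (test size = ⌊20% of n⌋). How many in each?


Test = ⌊1593·20/100⌋ = 318
Train = 1593 - 318 = 1275

Train: 1275, Test: 318


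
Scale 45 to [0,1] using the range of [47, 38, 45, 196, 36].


min=36, max=196
(45-36)/(196-36) = 9/160 = 0.0563

0.0563


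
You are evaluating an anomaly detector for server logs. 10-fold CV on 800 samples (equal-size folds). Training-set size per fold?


Fold size = 800/10 = 80
Training per fold = 800 - 80 = 720

720


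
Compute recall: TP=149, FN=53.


Recall = TP/(TP+FN)
= 149/(149+53)
= 149/202 = 73.76%

73.76%


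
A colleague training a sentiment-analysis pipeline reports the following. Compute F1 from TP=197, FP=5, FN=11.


Precision = 197/202 = 0.9752
Recall = 197/208 = 0.9471
F1 = 2·P·R/(P+R) = 2·TP/(2·TP+FP+FN) = 394/(394+5+11) = 394/410 = 0.961

0.961


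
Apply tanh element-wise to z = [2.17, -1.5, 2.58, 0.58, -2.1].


tanh(2.17) = 0.9743
tanh(-1.5) = -0.9051
tanh(2.58) = 0.9886
tanh(0.58) = 0.5227
tanh(-2.1) = -0.9705
result = [0.9743, -0.9051, 0.9886, 0.5227, -0.9705]

[0.9743, -0.9051, 0.9886, 0.5227, -0.9705]


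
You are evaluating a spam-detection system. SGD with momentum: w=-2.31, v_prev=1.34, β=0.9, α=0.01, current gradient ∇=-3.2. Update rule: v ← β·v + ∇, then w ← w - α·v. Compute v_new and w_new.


v_new = 0.9·1.34 - 3.2 = 1.206 - 3.2 = -1.994
w_new = -2.31 - 0.01·-1.994 = -2.31 + 0.01994 = -2.29006

v_new=-1.994, w_new=-2.29006


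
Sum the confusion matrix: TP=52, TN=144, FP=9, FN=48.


Total = TP + TN + FP + FN
= 52 + 144 + 9 + 48
= 253
(Predicted positive: 61, predicted negative: 192)

253


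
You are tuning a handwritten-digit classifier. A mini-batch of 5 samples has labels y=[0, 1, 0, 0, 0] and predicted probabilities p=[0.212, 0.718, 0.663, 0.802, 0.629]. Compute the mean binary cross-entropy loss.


L[0] = -ln(1-0.212) = -ln(0.788) = 0.2383
L[1] = -ln(0.718) = 0.3313
L[2] = -ln(1-0.663) = -ln(0.337) = 1.0877
L[3] = -ln(1-0.802) = -ln(0.198) = 1.6195
L[4] = -ln(1-0.629) = -ln(0.371) = 0.9916
mean = (0.2383 + 0.3313 + 1.0877 + 1.6195 + 0.9916)/5 = 0.8537

0.8537


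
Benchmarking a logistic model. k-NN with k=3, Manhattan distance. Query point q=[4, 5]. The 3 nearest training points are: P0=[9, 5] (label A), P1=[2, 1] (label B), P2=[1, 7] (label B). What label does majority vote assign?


d(q,P0) = 5  (label A)
d(q,P1) = 6  (label B)
d(q,P2) = 5  (label B)
Votes: A=1, B=2
Majority → B

B


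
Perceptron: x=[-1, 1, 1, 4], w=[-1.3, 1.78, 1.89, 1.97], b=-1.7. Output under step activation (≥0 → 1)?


z = (-1)·(-1.3) + (1)·(1.78) + (1)·(1.89) + (4)·(1.97) - 1.7
  = 11.15
step(z) = 1 (z≥0)

1


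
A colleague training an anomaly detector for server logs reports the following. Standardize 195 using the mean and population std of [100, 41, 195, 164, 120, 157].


μ = 129.5, σ = 50.0491
z = (195 - 129.5)/50.0491 = 1.3087

1.3087


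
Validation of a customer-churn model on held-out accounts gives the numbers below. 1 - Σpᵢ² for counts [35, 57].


Probabilities: [35/92, 57/92] ≈ [0.3804, 0.6196]
Σpᵢ² = (1225 + 3249)/92² = 4474/8464
Gini = 1 - Σpᵢ² = 1 - 4474/8464 = 0.4714

0.4714


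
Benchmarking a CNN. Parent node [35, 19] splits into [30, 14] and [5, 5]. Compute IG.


Parent = [35, 19], H_parent = 0.9357
H_left = 0.9024 (n=44), H_right = 1 (n=10)
H_children = (44/54)·0.9024 + (10/54)·1 = 0.9205
IG = 0.9357 - 0.9205 = 0.0152

0.0152


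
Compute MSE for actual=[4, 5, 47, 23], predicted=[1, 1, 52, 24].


Squared errors: (4-1)²=9, (5-1)²=16, (47-52)²=25, (23-24)²=1
Sum = 51
MSE = 51/4 = 51/4

51/4
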